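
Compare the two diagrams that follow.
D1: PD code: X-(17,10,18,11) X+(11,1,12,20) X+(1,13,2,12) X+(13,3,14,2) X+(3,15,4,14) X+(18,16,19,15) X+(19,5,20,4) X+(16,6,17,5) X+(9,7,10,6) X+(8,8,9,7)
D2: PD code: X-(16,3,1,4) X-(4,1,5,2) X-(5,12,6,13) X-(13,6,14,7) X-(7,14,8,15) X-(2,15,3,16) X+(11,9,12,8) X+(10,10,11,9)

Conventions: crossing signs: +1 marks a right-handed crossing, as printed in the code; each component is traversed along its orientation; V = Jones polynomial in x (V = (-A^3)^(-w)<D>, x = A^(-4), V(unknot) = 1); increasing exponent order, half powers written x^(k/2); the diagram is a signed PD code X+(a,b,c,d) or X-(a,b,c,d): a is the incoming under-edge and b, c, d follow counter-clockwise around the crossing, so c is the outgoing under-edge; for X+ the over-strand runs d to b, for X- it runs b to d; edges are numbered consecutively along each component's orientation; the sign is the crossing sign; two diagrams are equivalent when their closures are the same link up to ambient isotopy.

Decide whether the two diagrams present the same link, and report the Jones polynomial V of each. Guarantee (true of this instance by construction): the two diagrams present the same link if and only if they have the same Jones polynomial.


same link: no
V(D1) = x^2 + x^4 - x^5 + x^6 - x^7  [10 crossings, <D> = -A^-4 + 1 - A^4 + A^8 + A^16, w = +8]
D2 (bracket A^-4 + 2A^4 - 2A^8 + A^12 - 2A^16 + A^20; 8 crossings at w = -4): V = x^-8 - 2x^-7 + x^-6 - 2x^-5 + 2x^-4 + x^-2
note: 2 classes among 2 diagrams; unequal V(x) rules out equality


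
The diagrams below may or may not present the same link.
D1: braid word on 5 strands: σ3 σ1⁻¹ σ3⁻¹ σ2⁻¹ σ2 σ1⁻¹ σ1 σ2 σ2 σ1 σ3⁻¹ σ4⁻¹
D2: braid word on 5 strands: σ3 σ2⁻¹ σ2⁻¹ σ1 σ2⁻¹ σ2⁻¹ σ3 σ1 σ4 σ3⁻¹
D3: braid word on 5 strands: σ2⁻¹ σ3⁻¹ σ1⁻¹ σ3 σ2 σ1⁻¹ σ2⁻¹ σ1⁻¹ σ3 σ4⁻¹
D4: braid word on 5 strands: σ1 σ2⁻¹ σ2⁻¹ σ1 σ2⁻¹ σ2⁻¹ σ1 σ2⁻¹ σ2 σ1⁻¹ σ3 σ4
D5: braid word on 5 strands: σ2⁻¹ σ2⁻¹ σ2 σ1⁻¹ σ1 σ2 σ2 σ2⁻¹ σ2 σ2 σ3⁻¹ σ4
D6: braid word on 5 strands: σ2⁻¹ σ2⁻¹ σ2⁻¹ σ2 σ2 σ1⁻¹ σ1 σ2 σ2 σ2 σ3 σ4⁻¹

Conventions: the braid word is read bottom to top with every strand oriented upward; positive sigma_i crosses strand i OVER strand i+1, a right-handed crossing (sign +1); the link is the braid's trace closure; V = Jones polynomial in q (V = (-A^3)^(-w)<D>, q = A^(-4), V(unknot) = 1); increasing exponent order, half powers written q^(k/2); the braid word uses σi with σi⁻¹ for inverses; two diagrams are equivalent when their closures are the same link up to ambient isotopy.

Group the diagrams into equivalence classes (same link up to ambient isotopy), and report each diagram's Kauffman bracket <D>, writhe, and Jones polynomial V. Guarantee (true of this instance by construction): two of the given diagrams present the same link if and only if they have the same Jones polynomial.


classes: {D1, D5, D6} | {D2, D4} | {D3}
V(D1) = 1 + q + q^2 + q^3  [12 crossings, <D> = A^-12 + A^-8 + A^-4 + 1, w = 0]
V(D2) = q^-5 - 2q^-4 + 3q^-3 - q^-2 + 3q^-1 - 1 + q  (w 0, c 10, <D> = A^-4 - 1 + 3A^4 - A^8 + 3A^12 - 2A^16 + A^20)
V(D3) = q^-5 + 2q^-3 + q^-1  (w -4, c 10, <D> = A^-8 + 2 + A^8)
V(D4) = q^-5 - 2q^-4 + 3q^-3 - q^-2 + 3q^-1 - 1 + q  (w 0, c 12, <D> = A^-4 - 1 + 3A^4 - A^8 + 3A^12 - 2A^16 + A^20)
V(D5) = 1 + q + q^2 + q^3  [12 crossings, <D> = A^-6 + A^-2 + A^2 + A^6, w = +2]
V(D6) = 1 + q + q^2 + q^3  (w +2, c 12, <D> = A^-6 + A^-2 + A^2 + A^6)
insight: comparing 6 Jones polynomials yields 3 groups


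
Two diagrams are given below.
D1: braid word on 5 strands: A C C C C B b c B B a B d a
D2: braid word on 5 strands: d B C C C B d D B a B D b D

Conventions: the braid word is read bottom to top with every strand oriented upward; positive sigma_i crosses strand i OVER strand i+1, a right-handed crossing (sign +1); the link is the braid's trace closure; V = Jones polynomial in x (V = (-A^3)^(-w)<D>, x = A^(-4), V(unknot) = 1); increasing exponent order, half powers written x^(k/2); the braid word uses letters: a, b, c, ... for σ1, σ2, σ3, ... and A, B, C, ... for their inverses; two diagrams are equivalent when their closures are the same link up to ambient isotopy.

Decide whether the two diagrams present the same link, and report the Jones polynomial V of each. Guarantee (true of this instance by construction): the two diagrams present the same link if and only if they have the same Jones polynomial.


equivalent: yes
V(D1) = x^-8 - 2x^-7 + x^-6 - 2x^-5 + 2x^-4 + x^-2  (w -4, c 14, <D> = A^-4 + 2A^4 - 2A^8 + A^12 - 2A^16 + A^20)
V(D2) = x^-8 - 2x^-7 + x^-6 - 2x^-5 + 2x^-4 + x^-2  (w -6, c 14, <D> = A^-10 + 2A^-2 - 2A^2 + A^6 - 2A^10 + A^14)
why: all 2 diagrams share one V(x), hence one class


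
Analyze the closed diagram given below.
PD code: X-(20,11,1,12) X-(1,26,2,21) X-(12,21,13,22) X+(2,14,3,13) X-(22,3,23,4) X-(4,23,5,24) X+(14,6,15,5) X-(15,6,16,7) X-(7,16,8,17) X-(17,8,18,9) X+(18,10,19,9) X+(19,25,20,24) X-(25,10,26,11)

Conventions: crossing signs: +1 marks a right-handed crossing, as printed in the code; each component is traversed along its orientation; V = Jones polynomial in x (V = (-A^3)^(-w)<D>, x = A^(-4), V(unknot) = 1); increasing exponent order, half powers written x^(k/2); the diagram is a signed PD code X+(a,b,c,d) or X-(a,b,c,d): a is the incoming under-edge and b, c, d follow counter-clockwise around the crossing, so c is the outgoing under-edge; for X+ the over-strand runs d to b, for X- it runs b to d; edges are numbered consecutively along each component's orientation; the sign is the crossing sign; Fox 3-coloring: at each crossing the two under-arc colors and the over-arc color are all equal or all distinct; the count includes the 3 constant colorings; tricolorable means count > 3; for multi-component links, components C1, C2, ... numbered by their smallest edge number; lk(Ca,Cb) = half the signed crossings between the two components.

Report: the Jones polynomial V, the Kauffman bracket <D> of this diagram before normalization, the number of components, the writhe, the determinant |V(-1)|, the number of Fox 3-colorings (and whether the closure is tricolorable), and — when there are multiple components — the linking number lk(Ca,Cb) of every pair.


V(x) = -x^(-15/2) + 2x^(-13/2) - 2x^(-11/2) + 2x^(-9/2) - 3x^(-7/2) + x^(-5/2) - x^(-3/2)
bracket: A^-9 - A^-5 + 3A^-1 - 2A^3 + 2A^7 - 2A^11 + A^15, w = -5
2 components, writhe -5, over 13 crossings
lk(C1,C2) = -2
det 12, colorings 9 of 3^13 — tricolorable
observation: the span of V is 6, within the link bound 13 + 2 - 1


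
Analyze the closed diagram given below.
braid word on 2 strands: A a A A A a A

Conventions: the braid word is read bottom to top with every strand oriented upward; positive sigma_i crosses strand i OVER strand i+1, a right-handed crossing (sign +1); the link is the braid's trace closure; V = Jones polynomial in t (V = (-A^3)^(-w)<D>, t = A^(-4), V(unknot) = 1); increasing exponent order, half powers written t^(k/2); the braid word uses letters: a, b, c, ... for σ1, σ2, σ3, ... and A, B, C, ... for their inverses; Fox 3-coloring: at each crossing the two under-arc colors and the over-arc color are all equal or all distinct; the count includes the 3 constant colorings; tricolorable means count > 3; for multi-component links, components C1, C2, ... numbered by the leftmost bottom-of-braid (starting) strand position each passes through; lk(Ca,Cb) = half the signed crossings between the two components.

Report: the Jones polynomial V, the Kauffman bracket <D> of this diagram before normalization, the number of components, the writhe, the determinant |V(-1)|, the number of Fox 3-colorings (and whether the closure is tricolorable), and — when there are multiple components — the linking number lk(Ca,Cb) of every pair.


V(t) = -t^-4 + t^-3 + t^-1
bracket: -A^-5 - A^3 + A^7, w = -3
1 component, writhe -3, over 7 crossings
det 3, colorings 9 of 3^7 — tricolorable
observation: a (2,3) torus form — a single generator 3 times


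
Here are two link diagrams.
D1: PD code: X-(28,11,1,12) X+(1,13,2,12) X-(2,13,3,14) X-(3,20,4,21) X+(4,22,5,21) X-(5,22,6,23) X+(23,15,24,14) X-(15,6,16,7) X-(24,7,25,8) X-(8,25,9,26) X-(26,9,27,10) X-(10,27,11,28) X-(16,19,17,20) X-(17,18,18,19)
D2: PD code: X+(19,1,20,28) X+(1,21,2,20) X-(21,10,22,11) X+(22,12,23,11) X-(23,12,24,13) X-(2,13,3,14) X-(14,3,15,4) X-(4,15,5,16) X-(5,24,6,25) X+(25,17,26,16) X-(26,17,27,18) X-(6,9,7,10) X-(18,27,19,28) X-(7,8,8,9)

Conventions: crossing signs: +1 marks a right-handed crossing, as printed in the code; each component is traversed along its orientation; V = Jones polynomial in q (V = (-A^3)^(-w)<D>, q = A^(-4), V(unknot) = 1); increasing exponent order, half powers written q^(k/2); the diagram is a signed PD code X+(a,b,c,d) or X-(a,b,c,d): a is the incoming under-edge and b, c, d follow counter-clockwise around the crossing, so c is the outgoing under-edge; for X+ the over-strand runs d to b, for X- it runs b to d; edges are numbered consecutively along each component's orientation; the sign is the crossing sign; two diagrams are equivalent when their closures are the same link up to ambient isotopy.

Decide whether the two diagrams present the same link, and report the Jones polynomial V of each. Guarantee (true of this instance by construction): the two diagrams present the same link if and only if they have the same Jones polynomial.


equivalent: no
V(D1) = -q^-9 + q^-8 - 2q^-7 + 3q^-6 - 2q^-5 + 2q^-4 - q^-3 + q^-2  (w -8, c 14, <D> = A^-16 - A^-12 + 2A^-8 - 2A^-4 + 3 - 2A^4 + A^8 - A^12)
D2 (bracket A^-14 - A^-10 + 2A^-6 - A^-2 + A^2 - A^6; 14 crossings at w = -6): V = -q^-6 + q^-5 - q^-4 + 2q^-3 - q^-2 + q^-1
why: V(q) takes 2 values over 2 diagrams, fixing the grouping


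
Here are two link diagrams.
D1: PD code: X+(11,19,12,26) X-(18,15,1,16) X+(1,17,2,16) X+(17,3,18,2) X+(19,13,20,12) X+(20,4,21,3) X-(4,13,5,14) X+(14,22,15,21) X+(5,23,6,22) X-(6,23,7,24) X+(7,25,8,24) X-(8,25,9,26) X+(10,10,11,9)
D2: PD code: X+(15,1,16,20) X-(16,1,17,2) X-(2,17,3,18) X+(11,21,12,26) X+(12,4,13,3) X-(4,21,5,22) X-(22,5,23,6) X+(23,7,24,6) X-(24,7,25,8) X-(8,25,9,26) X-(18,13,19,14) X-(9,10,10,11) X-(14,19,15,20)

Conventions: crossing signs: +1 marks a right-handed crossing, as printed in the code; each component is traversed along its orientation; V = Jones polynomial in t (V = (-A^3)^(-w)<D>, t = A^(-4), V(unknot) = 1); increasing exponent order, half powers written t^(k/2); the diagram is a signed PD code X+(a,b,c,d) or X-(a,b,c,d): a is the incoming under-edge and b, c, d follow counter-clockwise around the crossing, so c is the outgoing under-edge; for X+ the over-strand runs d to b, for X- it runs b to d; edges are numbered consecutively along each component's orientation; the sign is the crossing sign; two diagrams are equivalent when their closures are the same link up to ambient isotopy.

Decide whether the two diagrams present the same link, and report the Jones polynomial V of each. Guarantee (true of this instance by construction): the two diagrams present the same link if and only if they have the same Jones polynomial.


equivalent: no
D1 (bracket A^-3 + A^5 - A^9 + A^13; 13 crossings at w = +5): V = -t^(1/2) + t^(3/2) - t^(5/2) - t^(9/2)
D2 (bracket A^-9 + 2A^-1 - A^3 + A^7 - A^11; 13 crossings at w = -5): V = t^(-13/2) - t^(-11/2) + t^(-9/2) - 2t^(-7/2) - t^(-3/2)
key observation: V(t) takes 2 values over 2 diagrams, fixing the grouping


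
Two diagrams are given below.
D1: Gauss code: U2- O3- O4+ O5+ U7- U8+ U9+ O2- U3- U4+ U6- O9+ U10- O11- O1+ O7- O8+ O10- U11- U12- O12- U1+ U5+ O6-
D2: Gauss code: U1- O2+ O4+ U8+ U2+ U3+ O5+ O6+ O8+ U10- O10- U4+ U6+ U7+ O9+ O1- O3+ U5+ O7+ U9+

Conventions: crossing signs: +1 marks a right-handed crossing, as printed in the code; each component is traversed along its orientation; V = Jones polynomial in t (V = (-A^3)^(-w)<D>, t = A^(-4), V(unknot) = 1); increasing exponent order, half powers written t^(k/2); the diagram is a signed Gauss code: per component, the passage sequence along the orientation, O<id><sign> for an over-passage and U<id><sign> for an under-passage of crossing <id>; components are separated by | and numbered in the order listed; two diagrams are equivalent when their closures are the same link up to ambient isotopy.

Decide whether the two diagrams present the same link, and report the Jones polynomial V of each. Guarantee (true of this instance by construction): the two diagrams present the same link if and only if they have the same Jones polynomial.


equivalent: no
V(D1) = t^-2 - t^-1 + 1 - t + t^2  (w -2, c 12, <D> = A^-14 - A^-10 + A^-6 - A^-2 + A^2)
V(D2) = t^2 + t^4 - t^5 + t^6 - t^7  (w +6, c 10, <D> = -A^-10 + A^-6 - A^-2 + A^2 + A^10)
why: V(t) takes 2 values over 2 diagrams, fixing the grouping


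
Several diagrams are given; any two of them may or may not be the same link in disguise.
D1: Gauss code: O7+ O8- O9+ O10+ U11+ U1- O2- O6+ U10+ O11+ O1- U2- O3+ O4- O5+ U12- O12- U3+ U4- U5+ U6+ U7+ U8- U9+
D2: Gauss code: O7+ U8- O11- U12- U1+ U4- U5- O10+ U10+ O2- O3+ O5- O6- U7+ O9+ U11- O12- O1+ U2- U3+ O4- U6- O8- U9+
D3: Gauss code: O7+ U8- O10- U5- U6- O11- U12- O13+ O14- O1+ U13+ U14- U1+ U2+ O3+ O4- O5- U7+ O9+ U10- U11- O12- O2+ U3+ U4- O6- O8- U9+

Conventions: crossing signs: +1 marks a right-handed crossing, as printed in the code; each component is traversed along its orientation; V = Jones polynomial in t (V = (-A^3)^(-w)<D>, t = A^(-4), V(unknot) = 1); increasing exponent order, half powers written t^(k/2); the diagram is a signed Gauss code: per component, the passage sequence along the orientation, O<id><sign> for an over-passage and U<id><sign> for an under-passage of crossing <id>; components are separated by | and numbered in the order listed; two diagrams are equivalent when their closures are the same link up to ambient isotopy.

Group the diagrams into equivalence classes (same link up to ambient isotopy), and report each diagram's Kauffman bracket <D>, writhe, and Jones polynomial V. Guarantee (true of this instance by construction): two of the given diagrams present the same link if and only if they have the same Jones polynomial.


grouping into links: {D1} | {D2, D3}
V(D1) = 1  (w +2, c 12, <D> = A^6)
V(D2) = t^-5 - 2t^-4 + 2t^-3 - 2t^-2 + 2t^-1 - 1 + t  [12 crossings, <D> = A^-10 - A^-6 + 2A^-2 - 2A^2 + 2A^6 - 2A^10 + A^14, w = -2]
V(D3) = t^-5 - 2t^-4 + 2t^-3 - 2t^-2 + 2t^-1 - 1 + t  [14 crossings, <D> = A^-10 - A^-6 + 2A^-2 - 2A^2 + 2A^6 - 2A^10 + A^14, w = -2]
why: V(t) takes 2 values over 3 diagrams, fixing the grouping


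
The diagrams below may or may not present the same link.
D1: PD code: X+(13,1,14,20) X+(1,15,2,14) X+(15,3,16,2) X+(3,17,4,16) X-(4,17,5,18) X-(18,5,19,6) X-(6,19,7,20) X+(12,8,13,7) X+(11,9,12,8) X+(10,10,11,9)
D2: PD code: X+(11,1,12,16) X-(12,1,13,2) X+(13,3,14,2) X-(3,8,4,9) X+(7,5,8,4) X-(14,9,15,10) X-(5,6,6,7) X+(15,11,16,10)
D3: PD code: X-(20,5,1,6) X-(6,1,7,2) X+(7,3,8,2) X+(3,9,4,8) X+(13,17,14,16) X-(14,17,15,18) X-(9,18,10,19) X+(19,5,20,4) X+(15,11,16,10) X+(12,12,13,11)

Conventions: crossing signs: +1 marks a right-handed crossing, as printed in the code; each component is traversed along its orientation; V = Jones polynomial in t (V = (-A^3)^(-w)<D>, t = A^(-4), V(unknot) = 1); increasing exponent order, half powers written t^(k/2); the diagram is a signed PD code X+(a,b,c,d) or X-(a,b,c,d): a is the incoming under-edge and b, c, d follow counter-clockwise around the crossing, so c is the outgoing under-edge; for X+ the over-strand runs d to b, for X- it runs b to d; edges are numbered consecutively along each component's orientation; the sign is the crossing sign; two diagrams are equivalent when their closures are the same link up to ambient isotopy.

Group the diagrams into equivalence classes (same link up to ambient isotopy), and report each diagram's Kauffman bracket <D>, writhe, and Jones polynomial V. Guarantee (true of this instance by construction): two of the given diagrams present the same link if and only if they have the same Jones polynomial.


grouping into links: {D1, D2, D3}
V(D1) = 1  (w +4, c 10, <D> = A^12)
V(D2) = 1  (w 0, c 8, <D> = 1)
D3 (bracket A^6; 10 crossings at w = +2): V = 1
why: all 3 diagrams share one V(t), hence one class


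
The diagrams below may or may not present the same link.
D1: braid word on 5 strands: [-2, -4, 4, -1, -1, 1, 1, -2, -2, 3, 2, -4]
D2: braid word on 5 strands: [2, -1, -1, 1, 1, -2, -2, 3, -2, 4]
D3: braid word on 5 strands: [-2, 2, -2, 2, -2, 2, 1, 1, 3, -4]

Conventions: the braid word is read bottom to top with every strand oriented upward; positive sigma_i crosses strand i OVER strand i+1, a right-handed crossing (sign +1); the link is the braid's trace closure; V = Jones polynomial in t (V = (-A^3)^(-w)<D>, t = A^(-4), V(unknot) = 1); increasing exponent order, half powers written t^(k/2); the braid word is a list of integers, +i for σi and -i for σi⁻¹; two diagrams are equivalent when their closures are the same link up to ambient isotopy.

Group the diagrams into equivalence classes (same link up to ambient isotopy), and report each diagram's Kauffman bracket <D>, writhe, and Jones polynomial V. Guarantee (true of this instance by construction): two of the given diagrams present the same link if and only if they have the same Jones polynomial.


equivalence classes: {D1, D2} | {D3}
D1 (bracket A^-6 + A^-2 + A^2 + A^6; 12 crossings at w = -2): V = t^-3 + t^-2 + t^-1 + 1
V(D2) = t^-3 + t^-2 + t^-1 + 1  [10 crossings, <D> = 1 + A^4 + A^8 + A^12, w = 0]
V(D3) = 1 + t + t^2 + t^3  (w +2, c 10, <D> = A^-6 + A^-2 + A^2 + A^6)
observation: comparing 3 Jones polynomials yields 2 groups


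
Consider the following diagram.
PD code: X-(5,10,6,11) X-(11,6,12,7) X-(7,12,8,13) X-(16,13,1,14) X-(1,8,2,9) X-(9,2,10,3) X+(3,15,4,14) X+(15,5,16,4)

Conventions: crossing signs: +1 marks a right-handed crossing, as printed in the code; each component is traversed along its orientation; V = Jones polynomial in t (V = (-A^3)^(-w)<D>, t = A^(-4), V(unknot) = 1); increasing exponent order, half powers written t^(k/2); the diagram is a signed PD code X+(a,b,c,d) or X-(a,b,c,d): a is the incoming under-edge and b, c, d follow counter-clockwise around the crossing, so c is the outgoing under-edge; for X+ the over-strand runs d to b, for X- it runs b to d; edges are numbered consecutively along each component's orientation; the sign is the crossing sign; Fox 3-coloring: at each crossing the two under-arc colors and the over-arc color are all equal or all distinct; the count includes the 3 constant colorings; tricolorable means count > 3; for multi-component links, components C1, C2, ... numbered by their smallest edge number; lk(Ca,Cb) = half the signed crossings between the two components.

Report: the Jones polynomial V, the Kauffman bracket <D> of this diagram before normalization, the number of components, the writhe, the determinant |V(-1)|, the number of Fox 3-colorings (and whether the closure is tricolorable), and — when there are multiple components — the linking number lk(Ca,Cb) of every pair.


V(t) = -t^-6 + t^-5 - t^-4 + 2t^-3 - t^-2 + t^-1
bracket: A^-8 - A^-4 + 2 - A^4 + A^8 - A^12, w = -4
1 component, writhe -4, over 8 crossings
det 7, colorings 3 of 3^8 — not tricolorable
observation: V spans 5 powers of t: at least 5 crossings in any diagram


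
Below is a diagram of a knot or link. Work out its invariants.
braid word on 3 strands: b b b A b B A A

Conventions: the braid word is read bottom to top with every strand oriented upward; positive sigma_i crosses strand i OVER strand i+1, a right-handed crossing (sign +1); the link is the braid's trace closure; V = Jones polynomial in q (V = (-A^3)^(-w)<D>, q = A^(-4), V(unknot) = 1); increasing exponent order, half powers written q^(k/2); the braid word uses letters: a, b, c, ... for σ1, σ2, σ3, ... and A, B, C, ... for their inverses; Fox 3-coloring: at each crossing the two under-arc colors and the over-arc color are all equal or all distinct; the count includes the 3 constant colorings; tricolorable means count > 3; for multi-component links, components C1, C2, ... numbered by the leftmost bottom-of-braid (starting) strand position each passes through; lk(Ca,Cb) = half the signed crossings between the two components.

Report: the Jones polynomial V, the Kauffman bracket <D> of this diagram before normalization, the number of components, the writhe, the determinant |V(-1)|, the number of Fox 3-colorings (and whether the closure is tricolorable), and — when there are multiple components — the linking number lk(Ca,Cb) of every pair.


V(q) = -q^-3 + q^-2 - q^-1 + 3 - q + q^2 - q^3
bracket: -A^-12 + A^-8 - A^-4 + 3 - A^4 + A^8 - A^12, w = 0
1 component, writhe 0, over 8 crossings
det 9, colorings 27 of 3^8 — tricolorable
observation: V spans 6 powers of q: at least 6 crossings in any diagram


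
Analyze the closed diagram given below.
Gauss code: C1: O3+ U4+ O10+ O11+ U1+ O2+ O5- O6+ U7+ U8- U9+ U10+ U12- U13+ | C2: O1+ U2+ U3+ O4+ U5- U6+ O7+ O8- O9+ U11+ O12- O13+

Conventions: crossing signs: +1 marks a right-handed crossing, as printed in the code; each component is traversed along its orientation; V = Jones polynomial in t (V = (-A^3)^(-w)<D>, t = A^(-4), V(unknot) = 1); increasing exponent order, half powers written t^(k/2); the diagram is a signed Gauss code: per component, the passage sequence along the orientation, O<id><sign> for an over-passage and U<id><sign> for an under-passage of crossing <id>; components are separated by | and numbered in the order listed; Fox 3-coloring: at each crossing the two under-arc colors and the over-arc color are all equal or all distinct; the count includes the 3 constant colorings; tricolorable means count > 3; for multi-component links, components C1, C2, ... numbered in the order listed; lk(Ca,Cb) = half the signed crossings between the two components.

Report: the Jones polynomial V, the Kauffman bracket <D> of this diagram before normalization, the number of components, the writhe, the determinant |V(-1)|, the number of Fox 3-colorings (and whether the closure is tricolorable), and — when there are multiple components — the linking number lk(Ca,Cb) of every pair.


V = -t^(5/2) - t^(9/2) + t^(11/2) - t^(13/2) + t^(15/2) - t^(17/2)
<D> = A^-13 - A^-9 + A^-5 - A^-1 + A^3 + A^11 (w = +7)
2 components over 13 crossings, w = +7
lk(C1,C2): +3
9 Fox colorings among 3^13, |V(-1)| = 6: tricolorable
why: the 1 component pair carries total linking +3


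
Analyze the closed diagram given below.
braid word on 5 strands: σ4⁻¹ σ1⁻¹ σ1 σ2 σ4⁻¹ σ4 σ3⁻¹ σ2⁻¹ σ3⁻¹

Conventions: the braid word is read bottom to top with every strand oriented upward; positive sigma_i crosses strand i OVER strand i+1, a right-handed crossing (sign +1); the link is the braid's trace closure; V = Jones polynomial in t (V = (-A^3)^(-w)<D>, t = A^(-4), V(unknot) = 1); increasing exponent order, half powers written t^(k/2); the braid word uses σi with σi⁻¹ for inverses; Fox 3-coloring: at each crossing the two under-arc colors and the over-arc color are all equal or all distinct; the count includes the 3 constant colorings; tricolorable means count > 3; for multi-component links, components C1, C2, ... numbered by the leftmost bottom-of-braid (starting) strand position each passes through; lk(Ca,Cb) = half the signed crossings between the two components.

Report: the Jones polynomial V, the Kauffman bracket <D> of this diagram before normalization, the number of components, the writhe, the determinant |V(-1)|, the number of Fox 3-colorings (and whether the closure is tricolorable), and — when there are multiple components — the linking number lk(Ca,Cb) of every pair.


V = -t^(-1/2) - t^(1/2)
<D> = A^-11 + A^-7 (w = -3)
2 components over 9 crossings, w = -3
lk(C1,C2): 0
9 Fox colorings among 3^9, |V(-1)| = 0: tricolorable
why: span 1 respects span(V) <= c + mu - 1 = 10 for this 2-component diagram


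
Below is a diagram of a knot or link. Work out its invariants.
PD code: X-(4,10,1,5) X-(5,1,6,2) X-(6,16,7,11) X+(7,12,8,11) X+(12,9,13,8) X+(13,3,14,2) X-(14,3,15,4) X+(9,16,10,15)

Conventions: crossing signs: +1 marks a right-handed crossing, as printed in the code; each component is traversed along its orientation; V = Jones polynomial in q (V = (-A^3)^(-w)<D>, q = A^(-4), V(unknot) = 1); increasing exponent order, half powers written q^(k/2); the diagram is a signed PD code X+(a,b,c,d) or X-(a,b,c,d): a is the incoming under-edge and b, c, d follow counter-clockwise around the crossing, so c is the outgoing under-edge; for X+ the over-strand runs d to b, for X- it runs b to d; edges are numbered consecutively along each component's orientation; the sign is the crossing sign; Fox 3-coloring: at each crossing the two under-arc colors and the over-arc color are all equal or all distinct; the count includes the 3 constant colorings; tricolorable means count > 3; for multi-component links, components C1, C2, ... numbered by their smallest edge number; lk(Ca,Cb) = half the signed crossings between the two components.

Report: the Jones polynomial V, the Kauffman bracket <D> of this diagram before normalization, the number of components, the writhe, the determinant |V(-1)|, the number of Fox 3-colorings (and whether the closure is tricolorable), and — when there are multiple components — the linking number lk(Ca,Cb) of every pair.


V = q^-2 + 2 + q^2
<D> = A^-8 + 2 + A^8 (w = 0)
3 components over 8 crossings, w = 0
lk(C1,C2): -1
lk(C1,C3) = 0
linking number lk(C2,C3) = +1
3 Fox colorings among 3^8, |V(-1)| = 4: not tricolorable
why: the 3 component pairs carry total linking 0


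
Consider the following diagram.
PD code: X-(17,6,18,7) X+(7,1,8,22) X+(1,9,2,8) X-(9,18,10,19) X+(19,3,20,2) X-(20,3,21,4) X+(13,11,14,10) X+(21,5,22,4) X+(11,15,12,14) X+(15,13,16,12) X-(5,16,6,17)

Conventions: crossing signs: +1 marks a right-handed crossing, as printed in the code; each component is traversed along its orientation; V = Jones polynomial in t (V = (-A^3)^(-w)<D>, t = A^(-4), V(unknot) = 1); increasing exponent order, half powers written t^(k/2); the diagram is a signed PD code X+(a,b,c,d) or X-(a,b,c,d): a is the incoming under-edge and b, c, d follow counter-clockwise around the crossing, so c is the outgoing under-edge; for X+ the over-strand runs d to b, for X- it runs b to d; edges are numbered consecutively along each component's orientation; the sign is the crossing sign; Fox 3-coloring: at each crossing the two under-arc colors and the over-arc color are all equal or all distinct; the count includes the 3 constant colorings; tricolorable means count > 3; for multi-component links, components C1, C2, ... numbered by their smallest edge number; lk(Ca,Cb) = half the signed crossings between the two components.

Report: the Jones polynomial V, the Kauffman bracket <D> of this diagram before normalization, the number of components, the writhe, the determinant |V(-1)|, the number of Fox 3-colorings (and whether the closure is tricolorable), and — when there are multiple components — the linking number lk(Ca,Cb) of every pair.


V = -t^-2 + 2t^-1 - 3 + 6t - 6t^2 + 7t^3 - 6t^4 + 4t^5 - 3t^6 + t^7
<D> = -A^-19 + 3A^-15 - 4A^-11 + 6A^-7 - 7A^-3 + 6A - 6A^5 + 3A^9 - 2A^13 + A^17 (w = +3)
1 component over 11 crossings, w = +3
9 Fox colorings among 3^11, |V(-1)| = 39: tricolorable
why: the span of V is 9, forcing >= 9 crossings in any diagram


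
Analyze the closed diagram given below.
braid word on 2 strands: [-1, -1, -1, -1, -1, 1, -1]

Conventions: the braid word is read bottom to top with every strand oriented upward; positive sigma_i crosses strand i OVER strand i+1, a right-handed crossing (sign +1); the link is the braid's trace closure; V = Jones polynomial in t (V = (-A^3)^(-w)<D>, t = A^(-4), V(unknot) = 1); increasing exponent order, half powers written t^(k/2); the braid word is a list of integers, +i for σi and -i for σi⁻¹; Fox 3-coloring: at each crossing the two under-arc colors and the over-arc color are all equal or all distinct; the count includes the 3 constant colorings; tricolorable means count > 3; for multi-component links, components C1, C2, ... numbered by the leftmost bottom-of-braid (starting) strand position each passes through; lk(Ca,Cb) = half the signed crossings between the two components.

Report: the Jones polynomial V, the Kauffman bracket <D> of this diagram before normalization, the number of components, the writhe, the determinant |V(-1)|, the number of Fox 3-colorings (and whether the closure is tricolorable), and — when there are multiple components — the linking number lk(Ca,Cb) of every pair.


Jones polynomial: V(t) = -t^-7 + t^-6 - t^-5 + t^-4 + t^-2
<D> = -A^-7 - A + A^5 - A^9 + A^13; writhe -5
components 1, writhe -5 (7 crossings)
3-colorings: 3 of 3^7, det 5 — not tricolorable
note: w = -5 (over 7 crossings) is diagram-only; (-A^3)^(5) removes it from V


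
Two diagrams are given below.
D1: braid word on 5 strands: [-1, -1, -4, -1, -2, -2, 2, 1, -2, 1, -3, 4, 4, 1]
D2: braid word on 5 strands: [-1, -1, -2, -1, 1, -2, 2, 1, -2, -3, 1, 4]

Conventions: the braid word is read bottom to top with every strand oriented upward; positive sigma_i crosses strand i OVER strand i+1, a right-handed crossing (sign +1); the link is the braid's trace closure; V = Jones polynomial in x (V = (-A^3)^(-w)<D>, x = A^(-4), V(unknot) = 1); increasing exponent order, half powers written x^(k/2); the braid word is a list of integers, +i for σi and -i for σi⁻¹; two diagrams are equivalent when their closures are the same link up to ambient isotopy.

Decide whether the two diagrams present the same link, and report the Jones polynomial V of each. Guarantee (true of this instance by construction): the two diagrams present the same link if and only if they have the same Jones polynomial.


same link: yes
V(D1) = 1  [14 crossings, <D> = A^-6, w = -2]
V(D2) = 1  (w -2, c 12, <D> = A^-6)
note: from 14 to 12 crossings by R-moves: one link, two diagrams


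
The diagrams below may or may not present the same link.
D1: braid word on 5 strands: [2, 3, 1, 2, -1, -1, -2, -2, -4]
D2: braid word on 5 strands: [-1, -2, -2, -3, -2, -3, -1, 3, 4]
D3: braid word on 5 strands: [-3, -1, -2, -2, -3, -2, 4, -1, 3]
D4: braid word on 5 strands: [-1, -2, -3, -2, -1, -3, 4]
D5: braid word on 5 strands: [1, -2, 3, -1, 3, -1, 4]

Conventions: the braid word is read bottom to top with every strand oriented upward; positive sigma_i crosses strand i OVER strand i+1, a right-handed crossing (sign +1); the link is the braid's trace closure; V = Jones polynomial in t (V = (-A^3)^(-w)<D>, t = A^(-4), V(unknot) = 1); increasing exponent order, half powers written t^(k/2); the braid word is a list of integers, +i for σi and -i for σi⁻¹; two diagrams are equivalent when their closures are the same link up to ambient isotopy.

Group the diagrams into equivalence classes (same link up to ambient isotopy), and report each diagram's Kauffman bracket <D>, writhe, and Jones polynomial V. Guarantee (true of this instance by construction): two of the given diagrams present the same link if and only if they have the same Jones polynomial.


classes: {D1} | {D2, D3, D4} | {D5}
V(D1) = -t^(-5/2) - t^(-1/2)  [9 crossings, <D> = A^-1 + A^7, w = -1]
V(D2) = t^(-13/2) - t^(-11/2) + t^(-9/2) - 2t^(-7/2) - t^(-3/2)  (w -5, c 9, <D> = A^-9 + 2A^-1 - A^3 + A^7 - A^11)
V(D3) = t^(-13/2) - t^(-11/2) + t^(-9/2) - 2t^(-7/2) - t^(-3/2)  [9 crossings, <D> = A^-9 + 2A^-1 - A^3 + A^7 - A^11, w = -5]
V(D4) = t^(-13/2) - t^(-11/2) + t^(-9/2) - 2t^(-7/2) - t^(-3/2)  [7 crossings, <D> = A^-9 + 2A^-1 - A^3 + A^7 - A^11, w = -5]
D5 (bracket A^-7 + A; 7 crossings at w = +1): V = -t^(1/2) - t^(5/2)
note: V(t) takes 3 values over 5 diagrams, fixing the grouping


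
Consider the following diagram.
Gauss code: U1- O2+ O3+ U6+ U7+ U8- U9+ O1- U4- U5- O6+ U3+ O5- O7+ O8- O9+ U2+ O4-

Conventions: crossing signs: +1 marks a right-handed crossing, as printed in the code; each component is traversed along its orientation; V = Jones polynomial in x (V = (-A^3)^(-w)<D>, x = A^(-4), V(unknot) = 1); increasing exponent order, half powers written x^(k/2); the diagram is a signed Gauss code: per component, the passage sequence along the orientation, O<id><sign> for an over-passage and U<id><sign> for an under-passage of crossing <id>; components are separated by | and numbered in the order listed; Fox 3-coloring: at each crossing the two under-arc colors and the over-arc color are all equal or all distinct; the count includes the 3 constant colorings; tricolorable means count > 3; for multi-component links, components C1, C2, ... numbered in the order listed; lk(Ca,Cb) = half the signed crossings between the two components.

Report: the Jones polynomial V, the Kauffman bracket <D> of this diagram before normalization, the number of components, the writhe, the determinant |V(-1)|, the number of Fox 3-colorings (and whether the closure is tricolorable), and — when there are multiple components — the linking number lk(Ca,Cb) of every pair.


V(x) = x^-2 - x^-1 + 2 - 2x + x^2 - x^3 + x^4
bracket: -A^-13 + A^-9 - A^-5 + 2A^-1 - 2A^3 + A^7 - A^11, w = +1
1 component, writhe +1, over 9 crossings
det 9, colorings 9 of 3^9 — tricolorable
observation: |V(-1)| = 9: so tricolorable, since 3 divides 9


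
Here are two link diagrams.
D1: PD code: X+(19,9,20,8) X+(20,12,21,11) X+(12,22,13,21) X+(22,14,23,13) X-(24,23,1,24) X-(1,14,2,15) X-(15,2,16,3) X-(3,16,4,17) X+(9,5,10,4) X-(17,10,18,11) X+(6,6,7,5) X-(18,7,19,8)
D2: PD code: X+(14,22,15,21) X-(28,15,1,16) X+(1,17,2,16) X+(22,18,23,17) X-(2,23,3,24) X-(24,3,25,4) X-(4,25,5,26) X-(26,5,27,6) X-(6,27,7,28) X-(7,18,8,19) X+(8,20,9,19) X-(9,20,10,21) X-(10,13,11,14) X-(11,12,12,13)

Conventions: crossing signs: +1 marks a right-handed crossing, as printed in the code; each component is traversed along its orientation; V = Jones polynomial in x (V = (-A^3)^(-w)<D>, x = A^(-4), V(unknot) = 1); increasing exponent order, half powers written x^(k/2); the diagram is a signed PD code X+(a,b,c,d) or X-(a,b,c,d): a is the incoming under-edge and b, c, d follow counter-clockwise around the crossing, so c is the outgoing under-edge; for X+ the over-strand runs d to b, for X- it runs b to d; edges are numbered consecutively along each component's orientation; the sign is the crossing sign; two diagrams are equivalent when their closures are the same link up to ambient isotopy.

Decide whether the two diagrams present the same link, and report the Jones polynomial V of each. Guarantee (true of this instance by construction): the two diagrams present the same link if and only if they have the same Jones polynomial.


equivalent: no
D1 (bracket 1; 12 crossings at w = 0): V = 1
D2 (bracket A^-10 + A^-2 - A^2 + A^6 - A^10; 14 crossings at w = -6): V = -x^-7 + x^-6 - x^-5 + x^-4 + x^-2
key observation: comparing 2 Jones polynomials yields 2 groups


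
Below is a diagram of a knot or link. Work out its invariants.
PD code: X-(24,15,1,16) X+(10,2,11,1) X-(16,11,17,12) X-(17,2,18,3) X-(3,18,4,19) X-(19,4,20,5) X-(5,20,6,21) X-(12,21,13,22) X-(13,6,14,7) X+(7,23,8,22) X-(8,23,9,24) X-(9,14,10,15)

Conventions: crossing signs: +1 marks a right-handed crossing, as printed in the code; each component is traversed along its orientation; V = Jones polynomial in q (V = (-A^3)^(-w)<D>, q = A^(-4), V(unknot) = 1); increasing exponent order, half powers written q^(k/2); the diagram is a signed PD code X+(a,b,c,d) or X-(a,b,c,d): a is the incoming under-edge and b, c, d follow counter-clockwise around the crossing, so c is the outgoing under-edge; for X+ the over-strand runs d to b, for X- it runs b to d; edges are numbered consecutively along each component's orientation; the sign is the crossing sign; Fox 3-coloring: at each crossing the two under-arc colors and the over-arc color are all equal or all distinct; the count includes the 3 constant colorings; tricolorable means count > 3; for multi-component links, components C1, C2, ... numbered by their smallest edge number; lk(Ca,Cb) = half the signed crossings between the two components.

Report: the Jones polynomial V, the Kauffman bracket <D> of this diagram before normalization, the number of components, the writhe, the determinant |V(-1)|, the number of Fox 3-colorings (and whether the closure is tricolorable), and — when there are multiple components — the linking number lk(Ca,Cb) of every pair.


V = -q^-8 + q^-5 + q^-3
<D> = A^-12 + A^-4 - A^8 (w = -8)
1 component over 12 crossings, w = -8
9 Fox colorings among 3^12, |V(-1)| = 3: tricolorable
why: w = -8 shifts under R1 moves; the (-A^3)^(8) factor cancels that in V


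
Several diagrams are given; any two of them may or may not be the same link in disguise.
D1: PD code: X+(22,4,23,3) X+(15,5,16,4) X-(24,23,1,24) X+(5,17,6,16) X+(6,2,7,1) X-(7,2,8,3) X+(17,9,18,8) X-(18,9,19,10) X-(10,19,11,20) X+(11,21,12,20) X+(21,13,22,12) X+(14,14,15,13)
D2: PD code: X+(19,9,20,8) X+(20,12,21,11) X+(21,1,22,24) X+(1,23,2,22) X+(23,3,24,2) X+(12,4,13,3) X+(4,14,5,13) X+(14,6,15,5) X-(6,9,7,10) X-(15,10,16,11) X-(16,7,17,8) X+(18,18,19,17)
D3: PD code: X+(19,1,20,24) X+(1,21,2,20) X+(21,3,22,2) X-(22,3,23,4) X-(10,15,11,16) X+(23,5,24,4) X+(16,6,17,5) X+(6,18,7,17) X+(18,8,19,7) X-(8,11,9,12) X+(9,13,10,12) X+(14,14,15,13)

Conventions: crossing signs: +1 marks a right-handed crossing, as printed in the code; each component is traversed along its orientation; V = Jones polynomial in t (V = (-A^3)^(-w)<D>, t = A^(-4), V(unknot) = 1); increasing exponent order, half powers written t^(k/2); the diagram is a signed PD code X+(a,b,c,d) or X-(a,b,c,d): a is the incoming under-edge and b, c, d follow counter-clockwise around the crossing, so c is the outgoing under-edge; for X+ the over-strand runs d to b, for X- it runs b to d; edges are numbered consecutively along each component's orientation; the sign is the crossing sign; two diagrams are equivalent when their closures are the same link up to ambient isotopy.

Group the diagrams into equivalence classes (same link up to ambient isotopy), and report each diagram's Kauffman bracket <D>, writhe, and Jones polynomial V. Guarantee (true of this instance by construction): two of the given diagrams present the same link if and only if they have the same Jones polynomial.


equivalence classes: {D1} | {D2, D3}
D1 (bracket -A^-4 + 1 + A^8; 12 crossings at w = +4): V = t + t^3 - t^4
V(D2) = t^2 + 2t^4 - 2t^5 + t^6 - 2t^7 + t^8  [12 crossings, <D> = A^-14 - 2A^-10 + A^-6 - 2A^-2 + 2A^2 + A^10, w = +6]
V(D3) = t^2 + 2t^4 - 2t^5 + t^6 - 2t^7 + t^8  (w +6, c 12, <D> = A^-14 - 2A^-10 + A^-6 - 2A^-2 + 2A^2 + A^10)
observation: 2 classes among 3 diagrams; unequal V(t) rules out equality


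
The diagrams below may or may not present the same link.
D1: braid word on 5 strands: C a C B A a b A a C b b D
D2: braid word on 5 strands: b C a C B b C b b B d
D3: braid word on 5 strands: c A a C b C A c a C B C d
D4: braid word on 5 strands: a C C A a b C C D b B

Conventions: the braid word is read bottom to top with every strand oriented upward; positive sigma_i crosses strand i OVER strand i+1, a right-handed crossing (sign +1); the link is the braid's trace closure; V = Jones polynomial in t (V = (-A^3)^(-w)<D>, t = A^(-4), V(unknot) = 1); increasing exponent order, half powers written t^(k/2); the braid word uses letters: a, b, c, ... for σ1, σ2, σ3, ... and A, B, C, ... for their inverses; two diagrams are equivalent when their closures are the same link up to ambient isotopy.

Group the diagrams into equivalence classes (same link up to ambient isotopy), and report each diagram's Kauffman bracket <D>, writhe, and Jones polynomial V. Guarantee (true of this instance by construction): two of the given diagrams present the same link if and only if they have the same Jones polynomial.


equivalence classes: {D1, D2} | {D3} | {D4}
D1 (bracket A^-9 + 2A^-1 - A^3 + A^7 - A^11; 13 crossings at w = -1): V = t^(-7/2) - t^(-5/2) + t^(-3/2) - 2t^(-1/2) - t^(3/2)
V(D2) = t^(-7/2) - t^(-5/2) + t^(-3/2) - 2t^(-1/2) - t^(3/2)  (w +1, c 11, <D> = A^-3 + 2A^5 - A^9 + A^13 - A^17)
V(D3) = -t^(-1/2) - t^(1/2)  (w -1, c 13, <D> = A^-5 + A^-1)
V(D4) = -t^(-11/2) + t^(-9/2) - t^(-7/2) - t^(-3/2)  (w -3, c 11, <D> = A^-3 + A^5 - A^9 + A^13)
key observation: 3 classes among 4 diagrams; unequal V(t) rules out equality
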